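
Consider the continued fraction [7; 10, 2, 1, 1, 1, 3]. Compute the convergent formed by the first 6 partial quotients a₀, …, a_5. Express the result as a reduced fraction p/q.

Start with 1.
1 + 1/(1/1) = 1 + 1/1 = 2/1
1 + 1/(2/1) = 1 + 1/2 = 3/2
2 + 1/(3/2) = 2 + 2/3 = 8/3
10 + 1/(8/3) = 10 + 3/8 = 83/8
7 + 1/(83/8) = 7 + 8/83 = 589/83

589/83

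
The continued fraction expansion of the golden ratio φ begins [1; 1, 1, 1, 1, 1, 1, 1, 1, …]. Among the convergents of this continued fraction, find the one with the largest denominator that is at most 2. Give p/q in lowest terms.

a_0 = 1: 1/1  (≤ bound)
a_1 = 1: 2/1  (≤ bound)
a_2 = 1: 3/2  (≤ bound)
a_3 = 1: 5/3  (> 2, stop)

3/2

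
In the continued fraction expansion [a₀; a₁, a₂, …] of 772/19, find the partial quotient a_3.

772 ÷ 19 → quotient 40, remainder 12
19 ÷ 12 → quotient 1, remainder 7
12 ÷ 7 → quotient 1, remainder 5
7 ÷ 5 → quotient 1, remainder 2

1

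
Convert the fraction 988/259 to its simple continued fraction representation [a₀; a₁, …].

[3; 1, 4, 2, 1, 1, 9]

Repeatedly divide and take the remainder:
988 = 3·259 + 211, so a_0 = 3
259 = 1·211 + 48, so a_1 = 1
211 = 4·48 + 19, so a_2 = 4
48 = 2·19 + 10, so a_3 = 2
19 = 1·10 + 9, so a_4 = 1
10 = 1·9 + 1, so a_5 = 1
9 = 9·1 + 0, so a_6 = 9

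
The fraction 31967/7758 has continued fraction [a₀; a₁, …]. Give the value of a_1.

8

Apply division with remainder until the remainder is 0:
⌊31967/7758⌋ = 4, remainder 935
⌊7758/935⌋ = 8, remainder 278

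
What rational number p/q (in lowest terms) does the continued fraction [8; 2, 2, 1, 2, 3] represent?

539/64

Use the convergent recurrence hₖ = aₖ·hₖ₋₁ + hₖ₋₂ (and likewise for the denominators kₖ):
a_0 = 8: 8/1
a_1 = 2: 17/2
a_2 = 2: 42/5
a_3 = 1: 59/7
a_4 = 2: 160/19
a_5 = 3: 539/64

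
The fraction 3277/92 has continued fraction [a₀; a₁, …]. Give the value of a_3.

1

⌊3277/92⌋ = 35, remainder 57
⌊92/57⌋ = 1, remainder 35
⌊57/35⌋ = 1, remainder 22
⌊35/22⌋ = 1, remainder 13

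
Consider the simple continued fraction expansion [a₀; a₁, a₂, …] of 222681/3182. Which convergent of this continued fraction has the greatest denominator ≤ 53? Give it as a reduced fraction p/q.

3709/53

a_0 = 69: 69/1  (≤ bound)
a_1 = 1: 70/1  (≤ bound)
a_2 = 52: 3709/53  (≤ bound)
a_3 = 1: 3779/54  (> 53, stop)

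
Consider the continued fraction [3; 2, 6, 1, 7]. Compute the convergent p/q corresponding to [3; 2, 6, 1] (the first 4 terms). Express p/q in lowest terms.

Compute successive convergents:
a_0 = 3: 3/1
a_1 = 2: 7/2
a_2 = 6: 45/13
a_3 = 1: 52/15

52/15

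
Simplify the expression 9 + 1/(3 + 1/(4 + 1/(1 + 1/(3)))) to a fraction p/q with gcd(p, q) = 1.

568/61

Start with 3.
1 + 1/(3/1) = 1 + 1/3 = 4/3
4 + 1/(4/3) = 4 + 3/4 = 19/4
3 + 1/(19/4) = 3 + 4/19 = 61/19
9 + 1/(61/19) = 9 + 19/61 = 568/61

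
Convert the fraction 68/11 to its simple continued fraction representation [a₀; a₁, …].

68 ÷ 11 → quotient 6, remainder 2
11 ÷ 2 → quotient 5, remainder 1
2 ÷ 1 → quotient 2, remainder 0

[6; 5, 2]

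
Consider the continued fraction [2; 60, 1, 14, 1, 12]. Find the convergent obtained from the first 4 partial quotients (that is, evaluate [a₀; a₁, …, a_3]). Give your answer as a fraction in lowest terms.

1843/914

Start with 14.
1 + 1/(14/1) = 1 + 1/14 = 15/14
60 + 1/(15/14) = 60 + 14/15 = 914/15
2 + 1/(914/15) = 2 + 15/914 = 1843/914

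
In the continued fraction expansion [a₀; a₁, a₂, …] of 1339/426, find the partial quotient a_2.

1

⌊1339/426⌋ = 3, remainder 61
⌊426/61⌋ = 6, remainder 60
⌊61/60⌋ = 1, remainder 1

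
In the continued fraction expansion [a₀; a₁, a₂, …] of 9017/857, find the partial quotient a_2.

⌊9017/857⌋ = 10, remainder 447
⌊857/447⌋ = 1, remainder 410
⌊447/410⌋ = 1, remainder 37

1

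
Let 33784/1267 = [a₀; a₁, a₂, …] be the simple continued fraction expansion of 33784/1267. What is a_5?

8

33784 = 26·1267 + 842, so a_0 = 26
1267 = 1·842 + 425, so a_1 = 1
842 = 1·425 + 417, so a_2 = 1
425 = 1·417 + 8, so a_3 = 1
417 = 52·8 + 1, so a_4 = 52
8 = 8·1 + 0, so a_5 = 8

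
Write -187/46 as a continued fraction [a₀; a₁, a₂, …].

[-5; 1, 14, 3]

-187 = -5·46 + 43, so a_0 = -5
46 = 1·43 + 3, so a_1 = 1
43 = 14·3 + 1, so a_2 = 14
3 = 3·1 + 0, so a_3 = 3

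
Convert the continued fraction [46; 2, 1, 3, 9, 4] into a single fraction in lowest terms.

19426/419

a_0 = 46: 46/1
a_1 = 2: 93/2
a_2 = 1: 139/3
a_3 = 3: 510/11
a_4 = 9: 4729/102
a_5 = 4: 19426/419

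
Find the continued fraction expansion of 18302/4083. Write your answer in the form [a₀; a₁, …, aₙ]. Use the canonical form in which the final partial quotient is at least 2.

Apply division with remainder until the remainder is 0:
18302 = 4·4083 + 1970, so a_0 = 4
4083 = 2·1970 + 143, so a_1 = 2
1970 = 13·143 + 111, so a_2 = 13
143 = 1·111 + 32, so a_3 = 1
111 = 3·32 + 15, so a_4 = 3
32 = 2·15 + 2, so a_5 = 2
15 = 7·2 + 1, so a_6 = 7
2 = 2·1 + 0, so a_7 = 2

[4; 2, 13, 1, 3, 2, 7, 2]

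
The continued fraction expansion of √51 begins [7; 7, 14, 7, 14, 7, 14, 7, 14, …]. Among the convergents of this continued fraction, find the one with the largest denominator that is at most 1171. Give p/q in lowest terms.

4999/700

List convergents until the denominator exceeds the bound:
a_0 = 7: 7/1  (≤ bound)
a_1 = 7: 50/7  (≤ bound)
a_2 = 14: 707/99  (≤ bound)
a_3 = 7: 4999/700  (≤ bound)
a_4 = 14: 70693/9899  (> 1171, stop)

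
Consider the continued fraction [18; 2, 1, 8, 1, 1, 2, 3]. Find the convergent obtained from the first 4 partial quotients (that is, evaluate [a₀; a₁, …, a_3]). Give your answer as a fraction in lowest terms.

Collapse the nested fraction from the inside out:
Start with 8.
1 + 1/(8/1) = 1 + 1/8 = 9/8
2 + 1/(9/8) = 2 + 8/9 = 26/9
18 + 1/(26/9) = 18 + 9/26 = 477/26

477/26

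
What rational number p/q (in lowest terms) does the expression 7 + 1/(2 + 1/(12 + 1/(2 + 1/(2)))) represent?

a_0 = 7: 7/1
a_1 = 2: 15/2
a_2 = 12: 187/25
a_3 = 2: 389/52
a_4 = 2: 965/129

965/129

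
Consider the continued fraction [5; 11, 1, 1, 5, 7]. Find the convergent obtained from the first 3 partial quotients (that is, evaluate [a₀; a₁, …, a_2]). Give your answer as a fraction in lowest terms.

61/12

Build up convergents one term at a time:
a_0 = 5: 5/1
a_1 = 11: 56/11
a_2 = 1: 61/12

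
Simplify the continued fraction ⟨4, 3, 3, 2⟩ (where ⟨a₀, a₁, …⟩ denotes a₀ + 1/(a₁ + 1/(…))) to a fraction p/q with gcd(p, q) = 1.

99/23

a_0 = 4: 4/1
a_1 = 3: 13/3
a_2 = 3: 43/10
a_3 = 2: 99/23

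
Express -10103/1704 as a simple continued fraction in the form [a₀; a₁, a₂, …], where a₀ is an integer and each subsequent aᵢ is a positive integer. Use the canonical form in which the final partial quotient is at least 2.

-10103 = -6·1704 + 121, so a_0 = -6
1704 = 14·121 + 10, so a_1 = 14
121 = 12·10 + 1, so a_2 = 12
10 = 10·1 + 0, so a_3 = 10

[-6; 14, 12, 10]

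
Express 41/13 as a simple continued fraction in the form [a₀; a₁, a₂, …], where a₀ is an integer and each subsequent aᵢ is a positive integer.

Run the Euclidean algorithm, recording each quotient:
⌊41/13⌋ = 3, remainder 2
⌊13/2⌋ = 6, remainder 1
⌊2/1⌋ = 2, remainder 0

[3; 6, 2]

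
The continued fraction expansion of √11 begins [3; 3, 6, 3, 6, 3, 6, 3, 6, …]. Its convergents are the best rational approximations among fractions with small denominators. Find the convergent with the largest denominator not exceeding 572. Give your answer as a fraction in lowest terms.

1257/379

a_0 = 3: 3/1  (≤ bound)
a_1 = 3: 10/3  (≤ bound)
a_2 = 6: 63/19  (≤ bound)
a_3 = 3: 199/60  (≤ bound)
a_4 = 6: 1257/379  (≤ bound)
a_5 = 3: 3970/1197  (> 572, stop)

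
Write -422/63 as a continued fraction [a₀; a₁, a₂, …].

[-7; 3, 3, 6]

-422 ÷ 63 → quotient -7, remainder 19
63 ÷ 19 → quotient 3, remainder 6
19 ÷ 6 → quotient 3, remainder 1
6 ÷ 1 → quotient 6, remainder 0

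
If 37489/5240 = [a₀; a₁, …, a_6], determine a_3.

10

Run the Euclidean algorithm, recording each quotient:
37489 = 7·5240 + 809, so a_0 = 7
5240 = 6·809 + 386, so a_1 = 6
809 = 2·386 + 37, so a_2 = 2
386 = 10·37 + 16, so a_3 = 10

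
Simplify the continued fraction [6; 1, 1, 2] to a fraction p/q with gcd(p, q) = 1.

a_0 = 6: 6/1
a_1 = 1: 7/1
a_2 = 1: 13/2
a_3 = 2: 33/5

33/5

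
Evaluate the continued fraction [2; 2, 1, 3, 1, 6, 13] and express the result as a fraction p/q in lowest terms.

Start with 13.
6 + 1/(13/1) = 6 + 1/13 = 79/13
1 + 1/(79/13) = 1 + 13/79 = 92/79
3 + 1/(92/79) = 3 + 79/92 = 355/92
1 + 1/(355/92) = 1 + 92/355 = 447/355
2 + 1/(447/355) = 2 + 355/447 = 1249/447
2 + 1/(1249/447) = 2 + 447/1249 = 2945/1249

2945/1249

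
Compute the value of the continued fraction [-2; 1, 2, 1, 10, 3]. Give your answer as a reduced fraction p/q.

-167/133

a_0 = -2: -2/1
a_1 = 1: -1/1
a_2 = 2: -4/3
a_3 = 1: -5/4
a_4 = 10: -54/43
a_5 = 3: -167/133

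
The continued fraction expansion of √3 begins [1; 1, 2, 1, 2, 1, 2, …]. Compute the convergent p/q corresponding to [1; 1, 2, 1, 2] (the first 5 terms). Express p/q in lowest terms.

Start with 2.
1 + 1/(2/1) = 1 + 1/2 = 3/2
2 + 1/(3/2) = 2 + 2/3 = 8/3
1 + 1/(8/3) = 1 + 3/8 = 11/8
1 + 1/(11/8) = 1 + 8/11 = 19/11

19/11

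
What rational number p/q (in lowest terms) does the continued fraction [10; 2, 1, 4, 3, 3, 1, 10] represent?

a_0 = 10: 10/1
a_1 = 2: 21/2
a_2 = 1: 31/3
a_3 = 4: 145/14
a_4 = 3: 466/45
a_5 = 3: 1543/149
a_6 = 1: 2009/194
a_7 = 10: 21633/2089

21633/2089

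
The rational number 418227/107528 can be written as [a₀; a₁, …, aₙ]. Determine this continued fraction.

418227 ÷ 107528 → quotient 3, remainder 95643
107528 ÷ 95643 → quotient 1, remainder 11885
95643 ÷ 11885 → quotient 8, remainder 563
11885 ÷ 563 → quotient 21, remainder 62
563 ÷ 62 → quotient 9, remainder 5
62 ÷ 5 → quotient 12, remainder 2
5 ÷ 2 → quotient 2, remainder 1
2 ÷ 1 → quotient 2, remainder 0

[3; 1, 8, 21, 9, 12, 2, 2]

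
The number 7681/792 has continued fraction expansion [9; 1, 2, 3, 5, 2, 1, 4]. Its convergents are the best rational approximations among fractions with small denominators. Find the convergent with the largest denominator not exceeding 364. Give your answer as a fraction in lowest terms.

1639/169

a_0 = 9: 9/1  (≤ bound)
a_1 = 1: 10/1  (≤ bound)
a_2 = 2: 29/3  (≤ bound)
a_3 = 3: 97/10  (≤ bound)
a_4 = 5: 514/53  (≤ bound)
a_5 = 2: 1125/116  (≤ bound)
a_6 = 1: 1639/169  (≤ bound)
a_7 = 4: 7681/792  (> 364, stop)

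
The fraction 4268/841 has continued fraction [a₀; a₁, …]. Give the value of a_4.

6

4268 ÷ 841 → quotient 5, remainder 63
841 ÷ 63 → quotient 13, remainder 22
63 ÷ 22 → quotient 2, remainder 19
22 ÷ 19 → quotient 1, remainder 3
19 ÷ 3 → quotient 6, remainder 1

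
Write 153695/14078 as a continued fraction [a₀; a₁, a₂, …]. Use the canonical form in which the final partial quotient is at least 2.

Run the Euclidean algorithm, recording each quotient:
153695 = 10·14078 + 12915, so a_0 = 10
14078 = 1·12915 + 1163, so a_1 = 1
12915 = 11·1163 + 122, so a_2 = 11
1163 = 9·122 + 65, so a_3 = 9
122 = 1·65 + 57, so a_4 = 1
65 = 1·57 + 8, so a_5 = 1
57 = 7·8 + 1, so a_6 = 7
8 = 8·1 + 0, so a_7 = 8

[10; 1, 11, 9, 1, 1, 7, 8]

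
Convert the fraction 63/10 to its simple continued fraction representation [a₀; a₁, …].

[6; 3, 3]

⌊63/10⌋ = 6, remainder 3
⌊10/3⌋ = 3, remainder 1
⌊3/1⌋ = 3, remainder 0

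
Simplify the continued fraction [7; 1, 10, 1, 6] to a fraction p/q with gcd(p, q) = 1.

657/83

Starting at the tail and folding back:
Start with 6.
1 + 1/(6/1) = 1 + 1/6 = 7/6
10 + 1/(7/6) = 10 + 6/7 = 76/7
1 + 1/(76/7) = 1 + 7/76 = 83/76
7 + 1/(83/76) = 7 + 76/83 = 657/83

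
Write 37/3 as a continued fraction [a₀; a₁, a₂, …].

[12; 3]

37 ÷ 3 → quotient 12, remainder 1
3 ÷ 1 → quotient 3, remainder 0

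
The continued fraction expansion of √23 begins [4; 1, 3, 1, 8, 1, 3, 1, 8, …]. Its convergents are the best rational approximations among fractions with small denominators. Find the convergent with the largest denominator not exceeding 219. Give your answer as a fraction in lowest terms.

a_0 = 4: 4/1  (≤ bound)
a_1 = 1: 5/1  (≤ bound)
a_2 = 3: 19/4  (≤ bound)
a_3 = 1: 24/5  (≤ bound)
a_4 = 8: 211/44  (≤ bound)
a_5 = 1: 235/49  (≤ bound)
a_6 = 3: 916/191  (≤ bound)
a_7 = 1: 1151/240  (> 219, stop)

916/191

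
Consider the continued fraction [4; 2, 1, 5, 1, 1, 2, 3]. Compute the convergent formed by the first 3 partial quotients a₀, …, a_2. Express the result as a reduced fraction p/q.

Starting at the tail and folding back:
Start with 1.
2 + 1/(1/1) = 2 + 1/1 = 3/1
4 + 1/(3/1) = 4 + 1/3 = 13/3

13/3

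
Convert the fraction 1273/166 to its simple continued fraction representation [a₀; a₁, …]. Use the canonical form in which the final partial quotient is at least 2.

[7; 1, 2, 55]

Run the Euclidean algorithm, recording each quotient:
1273 = 7·166 + 111, so a_0 = 7
166 = 1·111 + 55, so a_1 = 1
111 = 2·55 + 1, so a_2 = 2
55 = 55·1 + 0, so a_3 = 55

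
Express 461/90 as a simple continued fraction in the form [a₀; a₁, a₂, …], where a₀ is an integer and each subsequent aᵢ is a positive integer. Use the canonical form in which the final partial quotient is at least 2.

Apply division with remainder until the remainder is 0:
⌊461/90⌋ = 5, remainder 11
⌊90/11⌋ = 8, remainder 2
⌊11/2⌋ = 5, remainder 1
⌊2/1⌋ = 2, remainder 0

[5; 8, 5, 2]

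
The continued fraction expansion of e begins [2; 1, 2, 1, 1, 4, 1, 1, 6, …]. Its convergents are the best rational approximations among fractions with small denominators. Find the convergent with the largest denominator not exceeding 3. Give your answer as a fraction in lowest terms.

8/3

a_0 = 2: 2/1  (≤ bound)
a_1 = 1: 3/1  (≤ bound)
a_2 = 2: 8/3  (≤ bound)
a_3 = 1: 11/4  (> 3, stop)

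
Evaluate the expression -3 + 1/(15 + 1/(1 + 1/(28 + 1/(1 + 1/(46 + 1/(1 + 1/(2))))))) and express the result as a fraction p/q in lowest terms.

a_0 = -3: -3/1
a_1 = 15: -44/15
a_2 = 1: -47/16
a_3 = 28: -1360/463
a_4 = 1: -1407/479
a_5 = 46: -66082/22497
a_6 = 1: -67489/22976
a_7 = 2: -201060/68449

-201060/68449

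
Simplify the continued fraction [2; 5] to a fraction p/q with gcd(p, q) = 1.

11/5

Start with 5.
2 + 1/(5/1) = 2 + 1/5 = 11/5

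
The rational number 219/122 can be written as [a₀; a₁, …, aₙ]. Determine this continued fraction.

Repeatedly divide and take the remainder:
219 ÷ 122 → quotient 1, remainder 97
122 ÷ 97 → quotient 1, remainder 25
97 ÷ 25 → quotient 3, remainder 22
25 ÷ 22 → quotient 1, remainder 3
22 ÷ 3 → quotient 7, remainder 1
3 ÷ 1 → quotient 3, remainder 0

[1; 1, 3, 1, 7, 3]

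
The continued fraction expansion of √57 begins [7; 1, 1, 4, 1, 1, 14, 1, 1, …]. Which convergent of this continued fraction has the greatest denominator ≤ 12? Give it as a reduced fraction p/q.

a_0 = 7: 7/1  (≤ bound)
a_1 = 1: 8/1  (≤ bound)
a_2 = 1: 15/2  (≤ bound)
a_3 = 4: 68/9  (≤ bound)
a_4 = 1: 83/11  (≤ bound)
a_5 = 1: 151/20  (> 12, stop)

83/11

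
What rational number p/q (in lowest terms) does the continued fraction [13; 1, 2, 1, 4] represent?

261/19

Work from the innermost term outward:
Start with 4.
1 + 1/(4/1) = 1 + 1/4 = 5/4
2 + 1/(5/4) = 2 + 4/5 = 14/5
1 + 1/(14/5) = 1 + 5/14 = 19/14
13 + 1/(19/14) = 13 + 14/19 = 261/19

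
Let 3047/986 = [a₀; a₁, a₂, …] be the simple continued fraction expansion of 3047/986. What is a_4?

3047 = 3·986 + 89, so a_0 = 3
986 = 11·89 + 7, so a_1 = 11
89 = 12·7 + 5, so a_2 = 12
7 = 1·5 + 2, so a_3 = 1
5 = 2·2 + 1, so a_4 = 2

2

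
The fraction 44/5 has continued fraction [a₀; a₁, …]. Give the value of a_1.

Repeatedly divide and take the remainder:
44 ÷ 5 → quotient 8, remainder 4
5 ÷ 4 → quotient 1, remainder 1

1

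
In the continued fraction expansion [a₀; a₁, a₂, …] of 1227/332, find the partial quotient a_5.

Repeatedly divide and take the remainder:
1227 ÷ 332 → quotient 3, remainder 231
332 ÷ 231 → quotient 1, remainder 101
231 ÷ 101 → quotient 2, remainder 29
101 ÷ 29 → quotient 3, remainder 14
29 ÷ 14 → quotient 2, remainder 1
14 ÷ 1 → quotient 14, remainder 0

14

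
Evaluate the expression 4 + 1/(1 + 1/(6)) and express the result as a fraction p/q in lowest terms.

Compute successive convergents:
a_0 = 4: 4/1
a_1 = 1: 5/1
a_2 = 6: 34/7

34/7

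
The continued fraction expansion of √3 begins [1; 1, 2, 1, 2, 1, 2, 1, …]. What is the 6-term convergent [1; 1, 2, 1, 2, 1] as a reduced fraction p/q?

26/15

a_0 = 1: 1/1
a_1 = 1: 2/1
a_2 = 2: 5/3
a_3 = 1: 7/4
a_4 = 2: 19/11
a_5 = 1: 26/15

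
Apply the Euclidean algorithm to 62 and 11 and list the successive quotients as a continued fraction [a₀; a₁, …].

Run the Euclidean algorithm, recording each quotient:
62 = 5·11 + 7, so a_0 = 5
11 = 1·7 + 4, so a_1 = 1
7 = 1·4 + 3, so a_2 = 1
4 = 1·3 + 1, so a_3 = 1
3 = 3·1 + 0, so a_4 = 3

[5; 1, 1, 1, 3]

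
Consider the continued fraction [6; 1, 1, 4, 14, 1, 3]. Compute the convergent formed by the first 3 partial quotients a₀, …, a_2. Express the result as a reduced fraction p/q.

13/2

Start with 1.
1 + 1/(1/1) = 1 + 1/1 = 2/1
6 + 1/(2/1) = 6 + 1/2 = 13/2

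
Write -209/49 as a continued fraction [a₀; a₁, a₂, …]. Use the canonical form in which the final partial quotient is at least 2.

Repeatedly divide and take the remainder:
-209 = -5·49 + 36, so a_0 = -5
49 = 1·36 + 13, so a_1 = 1
36 = 2·13 + 10, so a_2 = 2
13 = 1·10 + 3, so a_3 = 1
10 = 3·3 + 1, so a_4 = 3
3 = 3·1 + 0, so a_5 = 3

[-5; 1, 2, 1, 3, 3]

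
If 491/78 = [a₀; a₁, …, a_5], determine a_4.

1

491 = 6·78 + 23, so a_0 = 6
78 = 3·23 + 9, so a_1 = 3
23 = 2·9 + 5, so a_2 = 2
9 = 1·5 + 4, so a_3 = 1
5 = 1·4 + 1, so a_4 = 1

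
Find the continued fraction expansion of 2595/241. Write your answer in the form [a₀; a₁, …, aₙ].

[10; 1, 3, 3, 3, 2, 2]

Apply division with remainder until the remainder is 0:
⌊2595/241⌋ = 10, remainder 185
⌊241/185⌋ = 1, remainder 56
⌊185/56⌋ = 3, remainder 17
⌊56/17⌋ = 3, remainder 5
⌊17/5⌋ = 3, remainder 2
⌊5/2⌋ = 2, remainder 1
⌊2/1⌋ = 2, remainder 0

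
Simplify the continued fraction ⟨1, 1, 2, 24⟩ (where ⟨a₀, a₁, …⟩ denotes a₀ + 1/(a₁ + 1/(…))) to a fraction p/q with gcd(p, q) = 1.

Start with 24.
2 + 1/(24/1) = 2 + 1/24 = 49/24
1 + 1/(49/24) = 1 + 24/49 = 73/49
1 + 1/(73/49) = 1 + 49/73 = 122/73

122/73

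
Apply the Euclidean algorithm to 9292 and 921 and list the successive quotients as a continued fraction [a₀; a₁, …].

[10; 11, 4, 3, 6]

9292 ÷ 921 → quotient 10, remainder 82
921 ÷ 82 → quotient 11, remainder 19
82 ÷ 19 → quotient 4, remainder 6
19 ÷ 6 → quotient 3, remainder 1
6 ÷ 1 → quotient 6, remainder 0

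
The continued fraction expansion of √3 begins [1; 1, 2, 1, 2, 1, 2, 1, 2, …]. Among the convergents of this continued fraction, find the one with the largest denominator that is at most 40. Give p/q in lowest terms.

26/15

a_0 = 1: 1/1  (≤ bound)
a_1 = 1: 2/1  (≤ bound)
a_2 = 2: 5/3  (≤ bound)
a_3 = 1: 7/4  (≤ bound)
a_4 = 2: 19/11  (≤ bound)
a_5 = 1: 26/15  (≤ bound)
a_6 = 2: 71/41  (> 40, stop)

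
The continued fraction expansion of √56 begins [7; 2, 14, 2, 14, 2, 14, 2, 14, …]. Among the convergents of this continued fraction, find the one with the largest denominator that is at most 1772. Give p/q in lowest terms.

6503/869

a_0 = 7: 7/1  (≤ bound)
a_1 = 2: 15/2  (≤ bound)
a_2 = 14: 217/29  (≤ bound)
a_3 = 2: 449/60  (≤ bound)
a_4 = 14: 6503/869  (≤ bound)
a_5 = 2: 13455/1798  (> 1772, stop)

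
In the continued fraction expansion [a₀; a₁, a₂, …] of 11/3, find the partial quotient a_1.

11 ÷ 3 → quotient 3, remainder 2
3 ÷ 2 → quotient 1, remainder 1

1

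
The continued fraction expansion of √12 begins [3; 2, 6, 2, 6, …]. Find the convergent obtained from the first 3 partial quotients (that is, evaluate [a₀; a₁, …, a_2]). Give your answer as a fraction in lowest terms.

45/13

Compute successive convergents:
a_0 = 3: 3/1
a_1 = 2: 7/2
a_2 = 6: 45/13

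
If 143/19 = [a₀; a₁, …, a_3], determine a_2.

⌊143/19⌋ = 7, remainder 10
⌊19/10⌋ = 1, remainder 9
⌊10/9⌋ = 1, remainder 1

1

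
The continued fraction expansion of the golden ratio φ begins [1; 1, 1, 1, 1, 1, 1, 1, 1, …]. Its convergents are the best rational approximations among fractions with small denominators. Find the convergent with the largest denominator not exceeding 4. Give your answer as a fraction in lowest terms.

5/3

List convergents until the denominator exceeds the bound:
a_0 = 1: 1/1  (≤ bound)
a_1 = 1: 2/1  (≤ bound)
a_2 = 1: 3/2  (≤ bound)
a_3 = 1: 5/3  (≤ bound)
a_4 = 1: 8/5  (> 4, stop)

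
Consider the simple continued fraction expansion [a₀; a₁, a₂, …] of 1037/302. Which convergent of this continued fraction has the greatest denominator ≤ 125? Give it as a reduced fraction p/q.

a_0 = 3: 3/1  (≤ bound)
a_1 = 2: 7/2  (≤ bound)
a_2 = 3: 24/7  (≤ bound)
a_3 = 3: 79/23  (≤ bound)
a_4 = 1: 103/30  (≤ bound)
a_5 = 1: 182/53  (≤ bound)
a_6 = 1: 285/83  (≤ bound)
a_7 = 3: 1037/302  (> 125, stop)

285/83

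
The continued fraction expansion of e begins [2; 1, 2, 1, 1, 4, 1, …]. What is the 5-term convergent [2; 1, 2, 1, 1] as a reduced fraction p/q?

Start with 1.
1 + 1/(1/1) = 1 + 1/1 = 2/1
2 + 1/(2/1) = 2 + 1/2 = 5/2
1 + 1/(5/2) = 1 + 2/5 = 7/5
2 + 1/(7/5) = 2 + 5/7 = 19/7

19/7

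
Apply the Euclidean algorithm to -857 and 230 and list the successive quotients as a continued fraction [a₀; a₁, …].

[-4; 3, 1, 1, 1, 6, 3]

⌊-857/230⌋ = -4, remainder 63
⌊230/63⌋ = 3, remainder 41
⌊63/41⌋ = 1, remainder 22
⌊41/22⌋ = 1, remainder 19
⌊22/19⌋ = 1, remainder 3
⌊19/3⌋ = 6, remainder 1
⌊3/1⌋ = 3, remainder 0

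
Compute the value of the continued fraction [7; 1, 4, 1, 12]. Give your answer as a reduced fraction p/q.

a_0 = 7: 7/1
a_1 = 1: 8/1
a_2 = 4: 39/5
a_3 = 1: 47/6
a_4 = 12: 603/77

603/77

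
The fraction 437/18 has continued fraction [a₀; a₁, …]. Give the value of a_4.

Apply division with remainder until the remainder is 0:
437 = 24·18 + 5, so a_0 = 24
18 = 3·5 + 3, so a_1 = 3
5 = 1·3 + 2, so a_2 = 1
3 = 1·2 + 1, so a_3 = 1
2 = 2·1 + 0, so a_4 = 2

2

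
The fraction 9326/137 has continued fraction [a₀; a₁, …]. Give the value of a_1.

13

⌊9326/137⌋ = 68, remainder 10
⌊137/10⌋ = 13, remainder 7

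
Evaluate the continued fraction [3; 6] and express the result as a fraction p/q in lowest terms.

19/6

Build up convergents one term at a time:
a_0 = 3: 3/1
a_1 = 6: 19/6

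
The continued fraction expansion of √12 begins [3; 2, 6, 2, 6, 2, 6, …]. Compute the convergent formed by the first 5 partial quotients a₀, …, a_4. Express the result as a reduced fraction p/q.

Start with 6.
2 + 1/(6/1) = 2 + 1/6 = 13/6
6 + 1/(13/6) = 6 + 6/13 = 84/13
2 + 1/(84/13) = 2 + 13/84 = 181/84
3 + 1/(181/84) = 3 + 84/181 = 627/181

627/181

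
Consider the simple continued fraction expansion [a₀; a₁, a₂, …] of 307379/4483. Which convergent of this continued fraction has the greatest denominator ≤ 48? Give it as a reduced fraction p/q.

a_0 = 68: 68/1  (≤ bound)
a_1 = 1: 69/1  (≤ bound)
a_2 = 1: 137/2  (≤ bound)
a_3 = 3: 480/7  (≤ bound)
a_4 = 3: 1577/23  (≤ bound)
a_5 = 7: 11519/168  (> 48, stop)

1577/23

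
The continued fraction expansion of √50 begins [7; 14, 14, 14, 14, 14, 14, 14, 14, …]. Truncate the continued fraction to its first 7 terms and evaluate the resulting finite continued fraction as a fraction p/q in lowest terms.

54608393/7722793

a_0 = 7: 7/1
a_1 = 14: 99/14
a_2 = 14: 1393/197
a_3 = 14: 19601/2772
a_4 = 14: 275807/39005
a_5 = 14: 3880899/548842
a_6 = 14: 54608393/7722793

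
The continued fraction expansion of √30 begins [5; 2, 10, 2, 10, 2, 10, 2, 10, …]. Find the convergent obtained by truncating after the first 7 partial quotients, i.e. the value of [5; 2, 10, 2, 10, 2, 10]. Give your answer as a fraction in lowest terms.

55435/10121

Collapse the nested fraction from the inside out:
Start with 10.
2 + 1/(10/1) = 2 + 1/10 = 21/10
10 + 1/(21/10) = 10 + 10/21 = 220/21
2 + 1/(220/21) = 2 + 21/220 = 461/220
10 + 1/(461/220) = 10 + 220/461 = 4830/461
2 + 1/(4830/461) = 2 + 461/4830 = 10121/4830
5 + 1/(10121/4830) = 5 + 4830/10121 = 55435/10121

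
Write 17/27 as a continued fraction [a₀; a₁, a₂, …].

17 ÷ 27 → quotient 0, remainder 17
27 ÷ 17 → quotient 1, remainder 10
17 ÷ 10 → quotient 1, remainder 7
10 ÷ 7 → quotient 1, remainder 3
7 ÷ 3 → quotient 2, remainder 1
3 ÷ 1 → quotient 3, remainder 0

[0; 1, 1, 1, 2, 3]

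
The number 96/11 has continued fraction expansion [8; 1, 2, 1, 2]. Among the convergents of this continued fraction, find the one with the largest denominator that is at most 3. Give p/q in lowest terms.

List convergents until the denominator exceeds the bound:
a_0 = 8: 8/1  (≤ bound)
a_1 = 1: 9/1  (≤ bound)
a_2 = 2: 26/3  (≤ bound)
a_3 = 1: 35/4  (> 3, stop)

26/3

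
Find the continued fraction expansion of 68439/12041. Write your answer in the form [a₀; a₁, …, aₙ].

[5; 1, 2, 6, 7, 7, 1, 10]

Repeatedly divide and take the remainder:
68439 = 5·12041 + 8234, so a_0 = 5
12041 = 1·8234 + 3807, so a_1 = 1
8234 = 2·3807 + 620, so a_2 = 2
3807 = 6·620 + 87, so a_3 = 6
620 = 7·87 + 11, so a_4 = 7
87 = 7·11 + 10, so a_5 = 7
11 = 1·10 + 1, so a_6 = 1
10 = 10·1 + 0, so a_7 = 10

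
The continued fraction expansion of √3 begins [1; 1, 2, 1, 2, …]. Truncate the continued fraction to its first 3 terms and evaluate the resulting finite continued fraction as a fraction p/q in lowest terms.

5/3

Build up convergents one term at a time:
a_0 = 1: 1/1
a_1 = 1: 2/1
a_2 = 2: 5/3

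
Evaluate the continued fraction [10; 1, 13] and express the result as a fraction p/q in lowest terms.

153/14

Compute successive convergents:
a_0 = 10: 10/1
a_1 = 1: 11/1
a_2 = 13: 153/14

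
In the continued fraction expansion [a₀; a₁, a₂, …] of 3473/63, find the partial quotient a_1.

3473 ÷ 63 → quotient 55, remainder 8
63 ÷ 8 → quotient 7, remainder 7

7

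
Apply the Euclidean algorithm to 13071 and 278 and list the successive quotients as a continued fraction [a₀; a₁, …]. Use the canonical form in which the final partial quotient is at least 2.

Apply division with remainder until the remainder is 0:
13071 ÷ 278 → quotient 47, remainder 5
278 ÷ 5 → quotient 55, remainder 3
5 ÷ 3 → quotient 1, remainder 2
3 ÷ 2 → quotient 1, remainder 1
2 ÷ 1 → quotient 2, remainder 0

[47; 55, 1, 1, 2]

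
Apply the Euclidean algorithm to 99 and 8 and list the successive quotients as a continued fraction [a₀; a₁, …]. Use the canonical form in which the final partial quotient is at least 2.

[12; 2, 1, 2]

⌊99/8⌋ = 12, remainder 3
⌊8/3⌋ = 2, remainder 2
⌊3/2⌋ = 1, remainder 1
⌊2/1⌋ = 2, remainder 0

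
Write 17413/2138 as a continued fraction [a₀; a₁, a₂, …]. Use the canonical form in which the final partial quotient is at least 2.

[8; 6, 1, 11, 2, 1, 3, 2]

Apply division with remainder until the remainder is 0:
17413 = 8·2138 + 309, so a_0 = 8
2138 = 6·309 + 284, so a_1 = 6
309 = 1·284 + 25, so a_2 = 1
284 = 11·25 + 9, so a_3 = 11
25 = 2·9 + 7, so a_4 = 2
9 = 1·7 + 2, so a_5 = 1
7 = 3·2 + 1, so a_6 = 3
2 = 2·1 + 0, so a_7 = 2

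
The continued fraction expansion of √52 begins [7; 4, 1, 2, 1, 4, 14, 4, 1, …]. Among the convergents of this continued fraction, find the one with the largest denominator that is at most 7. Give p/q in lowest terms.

a_0 = 7: 7/1  (≤ bound)
a_1 = 4: 29/4  (≤ bound)
a_2 = 1: 36/5  (≤ bound)
a_3 = 2: 101/14  (> 7, stop)

36/5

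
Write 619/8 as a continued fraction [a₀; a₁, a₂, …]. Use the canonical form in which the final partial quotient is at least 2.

Apply division with remainder until the remainder is 0:
619 = 77·8 + 3, so a_0 = 77
8 = 2·3 + 2, so a_1 = 2
3 = 1·2 + 1, so a_2 = 1
2 = 2·1 + 0, so a_3 = 2

[77; 2, 1, 2]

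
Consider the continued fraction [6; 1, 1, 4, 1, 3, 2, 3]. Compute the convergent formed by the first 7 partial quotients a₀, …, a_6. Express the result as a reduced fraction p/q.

622/95

Use the convergent recurrence hₖ = aₖ·hₖ₋₁ + hₖ₋₂ (and likewise for the denominators kₖ):
a_0 = 6: 6/1
a_1 = 1: 7/1
a_2 = 1: 13/2
a_3 = 4: 59/9
a_4 = 1: 72/11
a_5 = 3: 275/42
a_6 = 2: 622/95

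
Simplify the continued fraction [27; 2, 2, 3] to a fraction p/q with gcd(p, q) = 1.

a_0 = 27: 27/1
a_1 = 2: 55/2
a_2 = 2: 137/5
a_3 = 3: 466/17

466/17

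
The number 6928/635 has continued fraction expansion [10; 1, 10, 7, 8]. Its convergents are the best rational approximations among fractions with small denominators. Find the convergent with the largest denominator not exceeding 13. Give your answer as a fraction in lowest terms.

a_0 = 10: 10/1  (≤ bound)
a_1 = 1: 11/1  (≤ bound)
a_2 = 10: 120/11  (≤ bound)
a_3 = 7: 851/78  (> 13, stop)

120/11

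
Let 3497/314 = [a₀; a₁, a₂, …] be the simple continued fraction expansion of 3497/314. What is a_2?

3497 ÷ 314 → quotient 11, remainder 43
314 ÷ 43 → quotient 7, remainder 13
43 ÷ 13 → quotient 3, remainder 4

3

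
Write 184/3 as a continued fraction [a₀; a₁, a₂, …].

184 = 61·3 + 1, so a_0 = 61
3 = 3·1 + 0, so a_1 = 3

[61; 3]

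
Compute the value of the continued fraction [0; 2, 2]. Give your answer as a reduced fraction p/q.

Compute successive convergents:
a_0 = 0: 0/1
a_1 = 2: 1/2
a_2 = 2: 2/5

2/5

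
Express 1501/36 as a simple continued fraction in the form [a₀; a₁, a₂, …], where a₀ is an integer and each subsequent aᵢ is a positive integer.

[41; 1, 2, 3, 1, 2]

Apply division with remainder until the remainder is 0:
⌊1501/36⌋ = 41, remainder 25
⌊36/25⌋ = 1, remainder 11
⌊25/11⌋ = 2, remainder 3
⌊11/3⌋ = 3, remainder 2
⌊3/2⌋ = 1, remainder 1
⌊2/1⌋ = 2, remainder 0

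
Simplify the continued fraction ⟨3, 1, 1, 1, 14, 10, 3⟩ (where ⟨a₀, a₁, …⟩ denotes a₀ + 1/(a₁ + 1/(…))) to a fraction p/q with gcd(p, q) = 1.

Start with 3.
10 + 1/(3/1) = 10 + 1/3 = 31/3
14 + 1/(31/3) = 14 + 3/31 = 437/31
1 + 1/(437/31) = 1 + 31/437 = 468/437
1 + 1/(468/437) = 1 + 437/468 = 905/468
1 + 1/(905/468) = 1 + 468/905 = 1373/905
3 + 1/(1373/905) = 3 + 905/1373 = 5024/1373

5024/1373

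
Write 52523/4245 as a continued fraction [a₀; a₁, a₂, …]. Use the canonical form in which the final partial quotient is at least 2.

[12; 2, 1, 2, 7, 10, 7]

52523 ÷ 4245 → quotient 12, remainder 1583
4245 ÷ 1583 → quotient 2, remainder 1079
1583 ÷ 1079 → quotient 1, remainder 504
1079 ÷ 504 → quotient 2, remainder 71
504 ÷ 71 → quotient 7, remainder 7
71 ÷ 7 → quotient 10, remainder 1
7 ÷ 1 → quotient 7, remainder 0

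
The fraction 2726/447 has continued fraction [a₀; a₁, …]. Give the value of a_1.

10

Repeatedly divide and take the remainder:
2726 ÷ 447 → quotient 6, remainder 44
447 ÷ 44 → quotient 10, remainder 7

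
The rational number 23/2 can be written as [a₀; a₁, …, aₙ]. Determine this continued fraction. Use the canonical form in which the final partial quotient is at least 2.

Run the Euclidean algorithm, recording each quotient:
⌊23/2⌋ = 11, remainder 1
⌊2/1⌋ = 2, remainder 0

[11; 2]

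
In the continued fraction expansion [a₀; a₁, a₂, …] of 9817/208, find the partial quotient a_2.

13

Run the Euclidean algorithm, recording each quotient:
9817 ÷ 208 → quotient 47, remainder 41
208 ÷ 41 → quotient 5, remainder 3
41 ÷ 3 → quotient 13, remainder 2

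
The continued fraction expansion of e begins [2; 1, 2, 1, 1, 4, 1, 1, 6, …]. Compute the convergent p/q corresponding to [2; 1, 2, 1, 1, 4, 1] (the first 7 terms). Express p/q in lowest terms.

Work from the innermost term outward:
Start with 1.
4 + 1/(1/1) = 4 + 1/1 = 5/1
1 + 1/(5/1) = 1 + 1/5 = 6/5
1 + 1/(6/5) = 1 + 5/6 = 11/6
2 + 1/(11/6) = 2 + 6/11 = 28/11
1 + 1/(28/11) = 1 + 11/28 = 39/28
2 + 1/(39/28) = 2 + 28/39 = 106/39

106/39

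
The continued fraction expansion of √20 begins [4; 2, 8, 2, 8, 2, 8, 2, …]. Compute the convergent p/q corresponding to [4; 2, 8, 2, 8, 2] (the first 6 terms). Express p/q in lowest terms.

2889/646

Start with 2.
8 + 1/(2/1) = 8 + 1/2 = 17/2
2 + 1/(17/2) = 2 + 2/17 = 36/17
8 + 1/(36/17) = 8 + 17/36 = 305/36
2 + 1/(305/36) = 2 + 36/305 = 646/305
4 + 1/(646/305) = 4 + 305/646 = 2889/646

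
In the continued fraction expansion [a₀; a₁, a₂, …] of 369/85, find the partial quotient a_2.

1

369 = 4·85 + 29, so a_0 = 4
85 = 2·29 + 27, so a_1 = 2
29 = 1·27 + 2, so a_2 = 1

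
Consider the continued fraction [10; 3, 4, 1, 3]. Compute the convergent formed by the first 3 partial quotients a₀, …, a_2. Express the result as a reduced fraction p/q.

134/13

a_0 = 10: 10/1
a_1 = 3: 31/3
a_2 = 4: 134/13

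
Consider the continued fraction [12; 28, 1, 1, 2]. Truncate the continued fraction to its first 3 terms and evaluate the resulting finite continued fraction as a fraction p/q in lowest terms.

Build up convergents one term at a time:
a_0 = 12: 12/1
a_1 = 28: 337/28
a_2 = 1: 349/29

349/29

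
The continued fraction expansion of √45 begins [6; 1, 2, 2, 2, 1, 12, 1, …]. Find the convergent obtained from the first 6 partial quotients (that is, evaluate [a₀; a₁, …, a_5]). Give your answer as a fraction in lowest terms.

161/24

Start with 1.
2 + 1/(1/1) = 2 + 1/1 = 3/1
2 + 1/(3/1) = 2 + 1/3 = 7/3
2 + 1/(7/3) = 2 + 3/7 = 17/7
1 + 1/(17/7) = 1 + 7/17 = 24/17
6 + 1/(24/17) = 6 + 17/24 = 161/24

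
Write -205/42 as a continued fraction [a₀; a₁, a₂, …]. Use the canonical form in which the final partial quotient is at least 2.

[-5; 8, 2, 2]

-205 = -5·42 + 5, so a_0 = -5
42 = 8·5 + 2, so a_1 = 8
5 = 2·2 + 1, so a_2 = 2
2 = 2·1 + 0, so a_3 = 2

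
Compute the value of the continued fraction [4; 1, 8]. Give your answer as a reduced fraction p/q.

a_0 = 4: 4/1
a_1 = 1: 5/1
a_2 = 8: 44/9

44/9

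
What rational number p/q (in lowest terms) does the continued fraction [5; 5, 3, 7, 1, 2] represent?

a_0 = 5: 5/1
a_1 = 5: 26/5
a_2 = 3: 83/16
a_3 = 7: 607/117
a_4 = 1: 690/133
a_5 = 2: 1987/383

1987/383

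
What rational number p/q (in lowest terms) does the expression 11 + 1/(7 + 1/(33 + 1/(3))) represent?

a_0 = 11: 11/1
a_1 = 7: 78/7
a_2 = 33: 2585/232
a_3 = 3: 7833/703

7833/703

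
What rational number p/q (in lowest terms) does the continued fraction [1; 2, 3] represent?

a_0 = 1: 1/1
a_1 = 2: 3/2
a_2 = 3: 10/7

10/7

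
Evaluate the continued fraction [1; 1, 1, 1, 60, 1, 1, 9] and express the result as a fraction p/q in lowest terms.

5807/3488

Start with 9.
1 + 1/(9/1) = 1 + 1/9 = 10/9
1 + 1/(10/9) = 1 + 9/10 = 19/10
60 + 1/(19/10) = 60 + 10/19 = 1150/19
1 + 1/(1150/19) = 1 + 19/1150 = 1169/1150
1 + 1/(1169/1150) = 1 + 1150/1169 = 2319/1169
1 + 1/(2319/1169) = 1 + 1169/2319 = 3488/2319
1 + 1/(3488/2319) = 1 + 2319/3488 = 5807/3488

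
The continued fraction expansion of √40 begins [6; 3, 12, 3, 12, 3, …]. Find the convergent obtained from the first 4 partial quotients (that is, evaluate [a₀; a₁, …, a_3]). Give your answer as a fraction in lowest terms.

721/114

Start with 3.
12 + 1/(3/1) = 12 + 1/3 = 37/3
3 + 1/(37/3) = 3 + 3/37 = 114/37
6 + 1/(114/37) = 6 + 37/114 = 721/114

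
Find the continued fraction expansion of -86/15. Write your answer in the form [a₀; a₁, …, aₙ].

[-6; 3, 1, 3]

Run the Euclidean algorithm, recording each quotient:
⌊-86/15⌋ = -6, remainder 4
⌊15/4⌋ = 3, remainder 3
⌊4/3⌋ = 1, remainder 1
⌊3/1⌋ = 3, remainder 0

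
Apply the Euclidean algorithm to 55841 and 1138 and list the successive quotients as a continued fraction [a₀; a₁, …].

[49; 14, 2, 2, 7, 2]

⌊55841/1138⌋ = 49, remainder 79
⌊1138/79⌋ = 14, remainder 32
⌊79/32⌋ = 2, remainder 15
⌊32/15⌋ = 2, remainder 2
⌊15/2⌋ = 7, remainder 1
⌊2/1⌋ = 2, remainder 0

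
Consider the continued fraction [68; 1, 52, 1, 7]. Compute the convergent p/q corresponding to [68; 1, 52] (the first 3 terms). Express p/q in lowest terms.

3656/53

a_0 = 68: 68/1
a_1 = 1: 69/1
a_2 = 52: 3656/53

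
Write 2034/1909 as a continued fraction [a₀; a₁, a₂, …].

[1; 15, 3, 1, 2, 11]

2034 = 1·1909 + 125, so a_0 = 1
1909 = 15·125 + 34, so a_1 = 15
125 = 3·34 + 23, so a_2 = 3
34 = 1·23 + 11, so a_3 = 1
23 = 2·11 + 1, so a_4 = 2
11 = 11·1 + 0, so a_5 = 11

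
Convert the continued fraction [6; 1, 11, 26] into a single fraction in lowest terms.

a_0 = 6: 6/1
a_1 = 1: 7/1
a_2 = 11: 83/12
a_3 = 26: 2165/313

2165/313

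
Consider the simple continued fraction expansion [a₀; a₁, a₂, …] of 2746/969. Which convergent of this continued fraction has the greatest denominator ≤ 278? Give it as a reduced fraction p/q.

a_0 = 2: 2/1  (≤ bound)
a_1 = 1: 3/1  (≤ bound)
a_2 = 5: 17/6  (≤ bound)
a_3 = 53: 904/319  (> 278, stop)

17/6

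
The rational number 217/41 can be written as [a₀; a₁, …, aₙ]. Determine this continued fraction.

[5; 3, 2, 2, 2]

217 = 5·41 + 12, so a_0 = 5
41 = 3·12 + 5, so a_1 = 3
12 = 2·5 + 2, so a_2 = 2
5 = 2·2 + 1, so a_3 = 2
2 = 2·1 + 0, so a_4 = 2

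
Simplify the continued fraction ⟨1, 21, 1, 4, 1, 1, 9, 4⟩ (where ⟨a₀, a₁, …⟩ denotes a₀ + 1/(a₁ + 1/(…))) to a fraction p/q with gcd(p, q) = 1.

9835/9404

Use the convergent recurrence hₖ = aₖ·hₖ₋₁ + hₖ₋₂ (and likewise for the denominators kₖ):
a_0 = 1: 1/1
a_1 = 21: 22/21
a_2 = 1: 23/22
a_3 = 4: 114/109
a_4 = 1: 137/131
a_5 = 1: 251/240
a_6 = 9: 2396/2291
a_7 = 4: 9835/9404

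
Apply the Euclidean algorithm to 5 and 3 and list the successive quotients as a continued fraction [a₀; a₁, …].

5 = 1·3 + 2, so a_0 = 1
3 = 1·2 + 1, so a_1 = 1
2 = 2·1 + 0, so a_2 = 2

[1; 1, 2]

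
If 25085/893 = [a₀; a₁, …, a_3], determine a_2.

⌊25085/893⌋ = 28, remainder 81
⌊893/81⌋ = 11, remainder 2
⌊81/2⌋ = 40, remainder 1

40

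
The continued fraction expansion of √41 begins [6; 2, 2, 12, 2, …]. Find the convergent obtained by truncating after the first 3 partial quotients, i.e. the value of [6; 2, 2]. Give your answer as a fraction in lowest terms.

Start with 2.
2 + 1/(2/1) = 2 + 1/2 = 5/2
6 + 1/(5/2) = 6 + 2/5 = 32/5

32/5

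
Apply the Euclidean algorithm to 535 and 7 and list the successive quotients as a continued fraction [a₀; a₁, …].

[76; 2, 3]

Apply division with remainder until the remainder is 0:
535 ÷ 7 → quotient 76, remainder 3
7 ÷ 3 → quotient 2, remainder 1
3 ÷ 1 → quotient 3, remainder 0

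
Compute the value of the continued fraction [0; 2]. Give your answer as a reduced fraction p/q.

1/2

Build up convergents one term at a time:
a_0 = 0: 0/1
a_1 = 2: 1/2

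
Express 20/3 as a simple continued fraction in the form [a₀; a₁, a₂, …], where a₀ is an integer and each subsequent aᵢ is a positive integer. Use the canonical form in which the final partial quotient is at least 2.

[6; 1, 2]

Apply division with remainder until the remainder is 0:
20 ÷ 3 → quotient 6, remainder 2
3 ÷ 2 → quotient 1, remainder 1
2 ÷ 1 → quotient 2, remainder 0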